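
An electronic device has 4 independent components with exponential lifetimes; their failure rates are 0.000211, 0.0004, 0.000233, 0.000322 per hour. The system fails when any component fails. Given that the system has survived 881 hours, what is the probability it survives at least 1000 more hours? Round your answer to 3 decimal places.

0.312

Time to first failure ~ Exp(Σλ) with Σλ = 0.001166.
By memorylessness, P(T > 881+1000 | T > 881) = P(T > 1000) = e^(−0.001166·1000) ≈ 0.312.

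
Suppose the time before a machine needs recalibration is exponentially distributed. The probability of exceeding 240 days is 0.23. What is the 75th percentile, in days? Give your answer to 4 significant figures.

226.4

e^(−λ·240) = 0.23 ⇒ λ = −ln(0.23)/240 = 0.00612365.
75th percentile: 1 − e^(−λt) = 0.75, t = −ln(0.25)/λ = 226.384 days.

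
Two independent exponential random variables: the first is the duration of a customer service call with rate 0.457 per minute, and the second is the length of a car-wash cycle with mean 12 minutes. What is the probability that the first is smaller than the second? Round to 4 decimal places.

0.8458

λ_1 = 0.457, λ_2 = 1/12 = 0.0833333.
For independent exponentials, P(the first < the second) = λ_1/(λ_1+λ_2) = 0.457/0.540333 ≈ 0.8458.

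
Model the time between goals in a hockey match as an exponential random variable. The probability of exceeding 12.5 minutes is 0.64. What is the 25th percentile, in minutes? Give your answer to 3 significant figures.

8.06

e^(−λ·12.5) = 0.64 ⇒ λ = −ln(0.64)/12.5 = 0.035703.
25th percentile: 1 − e^(−λt) = 0.25, t = −ln(0.75)/λ = 8.05765 minutes.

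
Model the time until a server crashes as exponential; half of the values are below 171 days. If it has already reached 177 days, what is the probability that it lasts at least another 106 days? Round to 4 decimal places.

0.6507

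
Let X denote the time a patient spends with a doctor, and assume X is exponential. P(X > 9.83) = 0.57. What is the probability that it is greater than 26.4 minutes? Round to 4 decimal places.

e^(−λ·9.83) = 0.57 ⇒ λ = −ln(0.57)/9.83 = 0.057184.
P(X > 26.4) = e^(−0.057184·26.4) = e^(−1.5097) ≈ 0.2210.

0.2210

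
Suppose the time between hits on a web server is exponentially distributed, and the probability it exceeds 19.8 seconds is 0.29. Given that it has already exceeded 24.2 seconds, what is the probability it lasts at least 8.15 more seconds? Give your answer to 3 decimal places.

0.601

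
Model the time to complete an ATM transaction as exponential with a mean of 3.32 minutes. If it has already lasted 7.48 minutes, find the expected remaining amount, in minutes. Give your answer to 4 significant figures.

3.320

The rate is λ = 1/3.32 = 0.301205 per minute.
By memorylessness, the remaining amount past any threshold is again Exp(λ) with mean 1/λ = 3.32 minutes.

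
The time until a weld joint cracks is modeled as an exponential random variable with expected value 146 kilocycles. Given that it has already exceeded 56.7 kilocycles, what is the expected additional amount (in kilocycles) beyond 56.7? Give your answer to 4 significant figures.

146.0

The rate is λ = 1/146 = 0.00684932 per kilocycle.
By memorylessness, the remaining amount past any threshold is again Exp(λ) with mean 1/λ = 146 kilocycles.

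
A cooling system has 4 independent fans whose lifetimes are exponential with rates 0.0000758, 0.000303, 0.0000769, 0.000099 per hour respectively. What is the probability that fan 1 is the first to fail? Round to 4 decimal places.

The time to first failure is exponential with rate Σλ = 0.0000758 + 0.000303 + 0.0000769 + 0.000099 = 0.0005547.
P(fan 1 first) = λ_1/Σλ = 0.0000758/0.0005547 ≈ 0.1367.

0.1367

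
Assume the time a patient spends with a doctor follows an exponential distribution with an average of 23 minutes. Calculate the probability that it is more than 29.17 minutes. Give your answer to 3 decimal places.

0.281

The rate is λ = 1/23 = 0.0434783 per minute.
P(X > 29.17) = e^(−λ·29.17) = e^(−1.2683) ≈ 0.281.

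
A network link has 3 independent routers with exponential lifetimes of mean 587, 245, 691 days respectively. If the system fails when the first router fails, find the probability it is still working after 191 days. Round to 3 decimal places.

The first failure time is exponential with rate Σλ_i = 1/587 + 1/245 + 1/691 = 0.00723239 per day.
P(min > 191) = e^(−0.00723239·191) = e^(−1.3814) ≈ 0.251.

0.251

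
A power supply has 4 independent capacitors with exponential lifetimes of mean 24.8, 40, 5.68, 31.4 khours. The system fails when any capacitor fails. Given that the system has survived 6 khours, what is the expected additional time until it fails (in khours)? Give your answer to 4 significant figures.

First-failure rate Σλ = 1/24.8 + 1/40 + 1/5.68 + 1/31.4 = 0.273226.
By memorylessness the expected residual is 1/Σλ = 3.65997 khours, regardless of the 6 already elapsed.

3.660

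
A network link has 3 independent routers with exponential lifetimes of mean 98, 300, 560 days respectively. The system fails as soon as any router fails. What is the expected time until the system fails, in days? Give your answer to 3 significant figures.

The first failure time is exponential with rate Σλ_i = 1/98 + 1/300 + 1/560 = 0.0153231 per day.
E[min] = 1/Σλ = 1/0.0153231 = 65.2608 days.

65.3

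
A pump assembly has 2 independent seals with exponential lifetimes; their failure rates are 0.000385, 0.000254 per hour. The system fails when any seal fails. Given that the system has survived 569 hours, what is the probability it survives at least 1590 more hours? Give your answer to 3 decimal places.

Time to first failure ~ Exp(Σλ) with Σλ = 0.000639.
By memorylessness, P(T > 569+1590 | T > 569) = P(T > 1590) = e^(−0.000639·1590) ≈ 0.362.

0.362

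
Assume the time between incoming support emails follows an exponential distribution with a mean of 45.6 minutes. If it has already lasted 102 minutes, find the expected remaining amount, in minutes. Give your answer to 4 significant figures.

The rate is λ = 1/45.6 = 0.0219298 per minute.
By memorylessness, the remaining amount past any threshold is again Exp(λ) with mean 1/λ = 45.6 minutes.

45.60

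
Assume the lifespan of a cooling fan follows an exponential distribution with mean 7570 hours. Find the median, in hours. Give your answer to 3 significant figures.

5250

The rate is λ = 1/7570 = 0.0001321 per hour.
Set 1 − e^(−λt) = 0.5, so t = −ln(0.5)/λ = 0.69315/0.0001321 ≈ 5247.12 hours.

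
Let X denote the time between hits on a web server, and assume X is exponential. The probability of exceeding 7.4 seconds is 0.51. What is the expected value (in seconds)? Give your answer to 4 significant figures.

e^(−λ·7.4) = 0.51 ⇒ λ = −ln(0.51)/7.4 = 0.0909925.
Mean = 1/λ = 10.9899 seconds.

10.99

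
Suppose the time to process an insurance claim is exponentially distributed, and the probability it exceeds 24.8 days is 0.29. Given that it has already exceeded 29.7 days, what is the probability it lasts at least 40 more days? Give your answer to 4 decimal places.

0.1358

From e^(−λ·24.8) = 0.29, λ = −ln(0.29)/24.8 = 0.0499143.
Memoryless: P(X > 29.7+40 | X > 29.7) = P(X > 40) = e^(−0.0499143·40) ≈ 0.1358.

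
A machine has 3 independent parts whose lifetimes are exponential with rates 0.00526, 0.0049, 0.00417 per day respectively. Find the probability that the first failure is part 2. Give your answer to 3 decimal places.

The time to first failure is exponential with rate Σλ = 0.00526 + 0.0049 + 0.00417 = 0.01433.
P(part 2 first) = λ_2/Σλ = 0.0049/0.01433 ≈ 0.342.

0.342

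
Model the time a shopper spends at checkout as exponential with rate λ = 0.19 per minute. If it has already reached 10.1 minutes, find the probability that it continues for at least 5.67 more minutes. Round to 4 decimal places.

By the memoryless property, P(X > 10.1+5.67 | X > 10.1) = P(X > 5.67).
P(X > 5.67) = e^(−1.0773) ≈ 0.3405.

0.3405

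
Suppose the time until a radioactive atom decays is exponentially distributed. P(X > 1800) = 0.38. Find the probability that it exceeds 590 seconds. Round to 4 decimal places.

e^(−λ·1800) = 0.38 ⇒ λ = −ln(0.38)/1800 = 0.000537547.
P(X > 590) = e^(−0.000537547·590) = e^(−0.31715) ≈ 0.7282.

0.7282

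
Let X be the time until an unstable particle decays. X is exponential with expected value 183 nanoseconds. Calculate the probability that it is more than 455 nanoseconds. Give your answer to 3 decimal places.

The rate is λ = 1/183 = 0.00546448 per nanosecond.
P(X > 455) = e^(−λ·455) = e^(−2.4863) ≈ 0.083.

0.083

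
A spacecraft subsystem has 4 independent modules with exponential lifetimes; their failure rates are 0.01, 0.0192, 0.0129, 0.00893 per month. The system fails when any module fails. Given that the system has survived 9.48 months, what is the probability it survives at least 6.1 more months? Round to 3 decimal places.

0.733

Time to first failure ~ Exp(Σλ) with Σλ = 0.05103.
By memorylessness, P(T > 9.48+6.1 | T > 9.48) = P(T > 6.1) = e^(−0.05103·6.1) ≈ 0.733.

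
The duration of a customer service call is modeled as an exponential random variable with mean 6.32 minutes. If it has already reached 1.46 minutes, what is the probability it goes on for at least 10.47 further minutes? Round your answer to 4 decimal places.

0.1908

The rate is λ = 1/6.32 = 0.158228 per minute.
P(X > s+t | X > s) = e^(−λ(s+t))/e^(−λs) = e^(−λt), independent of s = 1.46.
P(X > 10.47) = e^(−1.6566) ≈ 0.1908.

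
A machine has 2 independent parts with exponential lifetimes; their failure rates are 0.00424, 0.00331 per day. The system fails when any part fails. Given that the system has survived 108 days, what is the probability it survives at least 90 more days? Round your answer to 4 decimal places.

Time to first failure ~ Exp(Σλ) with Σλ = 0.00755.
By memorylessness, P(T > 108+90 | T > 108) = P(T > 90) = e^(−0.00755·90) ≈ 0.5069.

0.5069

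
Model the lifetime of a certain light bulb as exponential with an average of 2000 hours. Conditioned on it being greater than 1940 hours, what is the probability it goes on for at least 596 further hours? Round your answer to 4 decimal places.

0.7423

The rate is λ = 1/2000 = 0.0005 per hour.
The exponential is memoryless, so the remaining time is again Exp(λ): the condition X > 1940 is irrelevant.
P(X > 596) = e^(−0.298) ≈ 0.7423.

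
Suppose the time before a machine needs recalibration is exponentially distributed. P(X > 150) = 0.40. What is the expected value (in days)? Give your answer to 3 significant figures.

e^(−λ·150) = 0.40 ⇒ λ = −ln(0.40)/150 = 0.0061086.
Mean = 1/λ = 163.704 days.

164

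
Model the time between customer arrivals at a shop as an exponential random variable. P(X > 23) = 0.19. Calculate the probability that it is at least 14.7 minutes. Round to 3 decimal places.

e^(−λ·23) = 0.19 ⇒ λ = −ln(0.19)/23 = 0.0722057.
P(X > 14.7) = e^(−0.0722057·14.7) = e^(−1.0614) ≈ 0.346.

0.346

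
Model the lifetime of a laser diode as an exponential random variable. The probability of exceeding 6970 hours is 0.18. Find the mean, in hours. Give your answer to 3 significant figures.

e^(−λ·6970) = 0.18 ⇒ λ = −ln(0.18)/6970 = 0.000246026.
Mean = 1/λ = 4064.62 hours.

4060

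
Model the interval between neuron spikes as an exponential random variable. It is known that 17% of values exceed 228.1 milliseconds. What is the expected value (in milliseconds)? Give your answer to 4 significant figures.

128.7

e^(−λ·228.1) = 0.17 ⇒ λ = −ln(0.17)/228.1 = 0.00776833.
Mean = 1/λ = 128.728 milliseconds.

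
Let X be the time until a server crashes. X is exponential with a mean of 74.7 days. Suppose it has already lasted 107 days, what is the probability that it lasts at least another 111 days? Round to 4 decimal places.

0.2263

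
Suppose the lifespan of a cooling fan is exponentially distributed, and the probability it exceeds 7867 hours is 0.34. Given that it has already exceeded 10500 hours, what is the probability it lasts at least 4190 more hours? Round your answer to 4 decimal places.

From e^(−λ·7867) = 0.34, λ = −ln(0.34)/7867 = 0.000137131.
Memoryless: P(X > 10500+4190 | X > 10500) = P(X > 4190) = e^(−0.000137131·4190) ≈ 0.5629.

0.5629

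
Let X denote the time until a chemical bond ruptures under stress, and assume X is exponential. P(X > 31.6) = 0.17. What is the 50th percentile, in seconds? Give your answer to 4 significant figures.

12.36

e^(−λ·31.6) = 0.17 ⇒ λ = −ln(0.17)/31.6 = 0.0560746.
50th percentile: 1 − e^(−λt) = 0.5, t = −ln(0.5)/λ = 12.3612 seconds.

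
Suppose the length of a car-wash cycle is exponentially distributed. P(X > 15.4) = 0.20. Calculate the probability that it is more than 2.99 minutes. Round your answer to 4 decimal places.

0.7316

e^(−λ·15.4) = 0.20 ⇒ λ = −ln(0.20)/15.4 = 0.104509.
P(X > 2.99) = e^(−0.104509·2.99) = e^(−0.31248) ≈ 0.7316.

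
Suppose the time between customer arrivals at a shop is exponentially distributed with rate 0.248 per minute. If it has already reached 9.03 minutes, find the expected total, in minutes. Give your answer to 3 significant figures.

By memorylessness, E[X | X > 9.03] = 9.03 + 1/λ = 9.03 + 4.03226 = 13.0623 minutes.

13.1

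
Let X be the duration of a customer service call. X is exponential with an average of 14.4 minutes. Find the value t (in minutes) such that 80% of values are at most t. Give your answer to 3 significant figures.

23.2

The rate is λ = 1/14.4 = 0.0694444 per minute.
Set 1 − e^(−λt) = 0.8, so t = −ln(0.2)/λ = 1.6094/0.0694444 ≈ 23.1759 minutes.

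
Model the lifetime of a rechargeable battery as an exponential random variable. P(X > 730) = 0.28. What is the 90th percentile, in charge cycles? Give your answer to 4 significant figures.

1320

e^(−λ·730) = 0.28 ⇒ λ = −ln(0.28)/730 = 0.00174379.
90th percentile: 1 − e^(−λt) = 0.9, t = −ln(0.1)/λ = 1320.45 charge cycles.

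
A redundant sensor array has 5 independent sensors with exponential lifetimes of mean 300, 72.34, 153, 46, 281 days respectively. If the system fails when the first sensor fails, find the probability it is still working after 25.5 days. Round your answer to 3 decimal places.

0.287

The first failure time is exponential with rate Σλ_i = 1/300 + 1/72.34 + 1/153 + 1/46 + 1/281 = 0.0489907 per day.
P(min > 25.5) = e^(−0.0489907·25.5) = e^(−1.2493) ≈ 0.287.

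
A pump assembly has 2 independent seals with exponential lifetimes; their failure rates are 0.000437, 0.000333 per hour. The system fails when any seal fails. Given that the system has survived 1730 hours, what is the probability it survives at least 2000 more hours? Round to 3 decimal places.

Time to first failure ~ Exp(Σλ) with Σλ = 0.00077.
By memorylessness, P(T > 1730+2000 | T > 1730) = P(T > 2000) = e^(−0.00077·2000) ≈ 0.214.

0.214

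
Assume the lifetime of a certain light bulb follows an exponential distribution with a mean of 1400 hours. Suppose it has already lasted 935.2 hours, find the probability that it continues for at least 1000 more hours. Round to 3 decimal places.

The rate is λ = 1/1400 = 0.000714286 per hour.
P(X > s+t | X > s) = e^(−λ(s+t))/e^(−λs) = e^(−λt), independent of s = 935.2.
P(X > 1000) = e^(−0.71429) ≈ 0.490.

0.490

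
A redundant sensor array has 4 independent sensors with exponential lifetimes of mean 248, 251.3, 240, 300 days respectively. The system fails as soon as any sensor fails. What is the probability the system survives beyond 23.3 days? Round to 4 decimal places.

The first failure time is exponential with rate Σλ_i = 1/248 + 1/251.3 + 1/240 + 1/300 = 0.0155116 per day.
P(min > 23.3) = e^(−0.0155116·23.3) = e^(−0.36142) ≈ 0.6967.

0.6967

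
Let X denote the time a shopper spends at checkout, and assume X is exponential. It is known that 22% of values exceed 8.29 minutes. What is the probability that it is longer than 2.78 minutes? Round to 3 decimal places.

e^(−λ·8.29) = 0.22 ⇒ λ = −ln(0.22)/8.29 = 0.182645.
P(X > 2.78) = e^(−0.182645·2.78) = e^(−0.50775) ≈ 0.602.

0.602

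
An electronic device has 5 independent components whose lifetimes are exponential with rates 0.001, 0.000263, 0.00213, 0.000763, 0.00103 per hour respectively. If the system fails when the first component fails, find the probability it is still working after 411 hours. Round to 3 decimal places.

The time to first failure is exponential with rate Σλ = 0.001 + 0.000263 + 0.00213 + 0.000763 + 0.00103 = 0.005186.
P(min > 411) = e^(−0.005186·411) = e^(−2.1314) ≈ 0.119.

0.119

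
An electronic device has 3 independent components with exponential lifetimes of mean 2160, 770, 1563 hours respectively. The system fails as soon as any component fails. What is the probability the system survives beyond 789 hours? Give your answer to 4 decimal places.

0.1504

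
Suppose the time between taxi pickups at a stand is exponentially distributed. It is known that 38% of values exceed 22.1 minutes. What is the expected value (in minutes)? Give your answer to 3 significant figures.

22.8

e^(−λ·22.1) = 0.38 ⇒ λ = −ln(0.38)/22.1 = 0.0437821.
Mean = 1/λ = 22.8404 minutes.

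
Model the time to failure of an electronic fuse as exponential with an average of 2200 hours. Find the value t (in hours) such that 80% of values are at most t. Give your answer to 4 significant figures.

The rate is λ = 1/2200 = 0.000454545 per hour.
Set 1 − e^(−λt) = 0.8, so t = −ln(0.2)/λ = 1.6094/0.000454545 ≈ 3540.76 hours.

3541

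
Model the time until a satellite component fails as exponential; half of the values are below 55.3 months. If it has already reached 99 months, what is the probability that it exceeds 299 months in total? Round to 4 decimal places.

For an exponential, median = ln(2)/λ, so λ = ln 2 / 55.3 = 0.0125343 per month.
The exponential is memoryless, so the remaining time is again Exp(λ): the condition X > 99 is irrelevant.
P(X > 200) = e^(−2.5069) ≈ 0.0815.

0.0815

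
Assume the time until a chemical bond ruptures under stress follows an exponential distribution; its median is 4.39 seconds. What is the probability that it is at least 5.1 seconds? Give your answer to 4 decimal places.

For an exponential, median = ln(2)/λ, so λ = ln 2 / 4.39 = 0.157892 per second.
P(X > 5.1) = e^(−λ·5.1) = e^(−0.80525) ≈ 0.4470.

0.4470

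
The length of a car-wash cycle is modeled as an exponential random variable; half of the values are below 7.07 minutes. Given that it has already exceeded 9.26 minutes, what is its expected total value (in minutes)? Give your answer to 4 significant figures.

19.46

For an exponential, median = ln(2)/λ, so λ = ln 2 / 7.07 = 0.0980406 per minute.
By memorylessness, E[X | X > 9.26] = 9.26 + 1/λ = 9.26 + 10.1999 = 19.4599 minutes.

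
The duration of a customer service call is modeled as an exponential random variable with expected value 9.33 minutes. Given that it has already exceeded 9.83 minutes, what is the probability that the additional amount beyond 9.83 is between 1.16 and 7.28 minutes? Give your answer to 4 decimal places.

0.4248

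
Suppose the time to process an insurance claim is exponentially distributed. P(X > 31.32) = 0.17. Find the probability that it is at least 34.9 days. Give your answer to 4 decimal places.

e^(−λ·31.32) = 0.17 ⇒ λ = −ln(0.17)/31.32 = 0.0565759.
P(X > 34.9) = e^(−0.0565759·34.9) = e^(−1.9745) ≈ 0.1388.

0.1388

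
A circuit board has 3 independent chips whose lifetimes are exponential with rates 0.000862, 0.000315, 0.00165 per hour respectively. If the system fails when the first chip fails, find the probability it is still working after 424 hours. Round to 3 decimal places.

The time to first failure is exponential with rate Σλ = 0.000862 + 0.000315 + 0.00165 = 0.002827.
P(min > 424) = e^(−0.002827·424) = e^(−1.1986) ≈ 0.302.

0.302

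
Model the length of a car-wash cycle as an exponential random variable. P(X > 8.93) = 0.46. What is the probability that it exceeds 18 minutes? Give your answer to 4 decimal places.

0.2090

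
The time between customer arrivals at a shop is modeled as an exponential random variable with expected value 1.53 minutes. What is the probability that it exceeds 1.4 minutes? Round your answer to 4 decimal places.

The rate is λ = 1/1.53 = 0.653595 per minute.
P(X > 1.4) = e^(−λ·1.4) = e^(−0.91503) ≈ 0.4005.

0.4005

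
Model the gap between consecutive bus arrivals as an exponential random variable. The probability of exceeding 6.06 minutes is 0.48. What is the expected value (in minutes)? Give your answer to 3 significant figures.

8.26

e^(−λ·6.06) = 0.48 ⇒ λ = −ln(0.48)/6.06 = 0.121117.
Mean = 1/λ = 8.25648 minutes.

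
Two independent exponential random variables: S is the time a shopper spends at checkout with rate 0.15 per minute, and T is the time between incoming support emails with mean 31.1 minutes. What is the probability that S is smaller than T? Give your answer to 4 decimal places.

λ_1 = 0.15, λ_2 = 1/31.1 = 0.0321543.
For independent exponentials, P(S < T) = λ_1/(λ_1+λ_2) = 0.15/0.182154 ≈ 0.8235.

0.8235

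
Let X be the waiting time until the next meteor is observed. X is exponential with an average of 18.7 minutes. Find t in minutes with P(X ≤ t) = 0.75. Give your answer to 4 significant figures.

25.92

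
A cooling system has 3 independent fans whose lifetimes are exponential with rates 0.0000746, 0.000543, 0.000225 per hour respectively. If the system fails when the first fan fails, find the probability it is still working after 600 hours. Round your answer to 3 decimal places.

0.603

The time to first failure is exponential with rate Σλ = 0.0000746 + 0.000543 + 0.000225 = 0.0008426.
P(min > 600) = e^(−0.0008426·600) = e^(−0.50556) ≈ 0.603.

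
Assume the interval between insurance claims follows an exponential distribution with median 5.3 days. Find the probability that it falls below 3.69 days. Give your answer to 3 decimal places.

For an exponential, median = ln(2)/λ, so λ = ln 2 / 5.3 = 0.130782 per day.
P(X ≤ 3.69) = 1 − e^(−λ·3.69) = 1 − e^(−0.48259) ≈ 0.383.

0.383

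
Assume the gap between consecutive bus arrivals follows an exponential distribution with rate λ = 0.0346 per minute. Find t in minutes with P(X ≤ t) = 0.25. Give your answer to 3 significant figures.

8.31

Set 1 − e^(−λt) = 0.25, so t = −ln(0.75)/λ = 0.28768/0.0346 ≈ 8.31451 minutes.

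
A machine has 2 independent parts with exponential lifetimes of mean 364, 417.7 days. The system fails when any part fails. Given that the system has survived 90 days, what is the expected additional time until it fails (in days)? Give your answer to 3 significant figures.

First-failure rate Σλ = 1/364 + 1/417.7 = 0.00514132.
By memorylessness the expected residual is 1/Σλ = 194.503 days, regardless of the 90 already elapsed.

195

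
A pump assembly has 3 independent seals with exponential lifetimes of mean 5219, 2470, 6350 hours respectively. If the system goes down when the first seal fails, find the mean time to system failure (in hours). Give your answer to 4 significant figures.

The first failure time is exponential with rate Σλ_i = 1/5219 + 1/2470 + 1/6350 = 0.000753946 per hour.
E[min] = 1/Σλ = 1/0.000753946 = 1326.35 hours.

1326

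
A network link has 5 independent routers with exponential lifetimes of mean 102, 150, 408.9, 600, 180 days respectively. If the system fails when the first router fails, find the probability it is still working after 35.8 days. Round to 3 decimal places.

The first failure time is exponential with rate Σλ_i = 1/102 + 1/150 + 1/408.9 + 1/600 + 1/180 = 0.0261384 per day.
P(min > 35.8) = e^(−0.0261384·35.8) = e^(−0.93575) ≈ 0.392.

0.392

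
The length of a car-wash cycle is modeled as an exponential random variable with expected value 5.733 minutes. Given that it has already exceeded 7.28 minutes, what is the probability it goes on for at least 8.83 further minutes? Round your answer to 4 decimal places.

The rate is λ = 1/5.733 = 0.174429 per minute.
By the memoryless property, P(X > 7.28+8.83 | X > 7.28) = P(X > 8.83).
P(X > 8.83) = e^(−1.5402) ≈ 0.2143.

0.2143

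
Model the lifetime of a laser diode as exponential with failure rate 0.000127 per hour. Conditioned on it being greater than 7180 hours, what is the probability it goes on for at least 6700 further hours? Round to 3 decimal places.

0.427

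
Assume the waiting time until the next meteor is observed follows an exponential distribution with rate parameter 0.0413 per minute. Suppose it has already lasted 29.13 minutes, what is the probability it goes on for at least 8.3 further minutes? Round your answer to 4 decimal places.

The exponential is memoryless, so the remaining time is again Exp(λ): the condition X > 29.13 is irrelevant.
P(X > 8.3) = e^(−0.34279) ≈ 0.7098.

0.7098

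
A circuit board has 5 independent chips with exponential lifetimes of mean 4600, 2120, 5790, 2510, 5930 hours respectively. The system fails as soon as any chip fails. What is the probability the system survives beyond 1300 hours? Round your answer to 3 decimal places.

0.156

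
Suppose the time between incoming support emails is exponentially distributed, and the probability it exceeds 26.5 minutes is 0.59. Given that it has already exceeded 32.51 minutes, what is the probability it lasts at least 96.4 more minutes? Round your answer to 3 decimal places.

From e^(−λ·26.5) = 0.59, λ = −ln(0.59)/26.5 = 0.0199107.
Memoryless: P(X > 32.51+96.4 | X > 32.51) = P(X > 96.4) = e^(−0.0199107·96.4) ≈ 0.147.

0.147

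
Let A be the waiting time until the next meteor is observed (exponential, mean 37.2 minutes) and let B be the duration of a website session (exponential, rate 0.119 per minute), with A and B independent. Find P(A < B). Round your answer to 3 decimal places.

0.184

λ_1 = 1/37.2 = 0.0268817, λ_2 = 0.119.
For independent exponentials, P(A < B) = λ_1/(λ_1+λ_2) = 0.0268817/0.145882 ≈ 0.184.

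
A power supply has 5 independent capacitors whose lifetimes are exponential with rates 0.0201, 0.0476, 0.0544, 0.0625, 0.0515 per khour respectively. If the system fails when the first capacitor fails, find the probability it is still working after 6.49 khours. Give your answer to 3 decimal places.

0.216

The time to first failure is exponential with rate Σλ = 0.0201 + 0.0476 + 0.0544 + 0.0625 + 0.0515 = 0.2361.
P(min > 6.49) = e^(−0.2361·6.49) = e^(−1.5323) ≈ 0.216.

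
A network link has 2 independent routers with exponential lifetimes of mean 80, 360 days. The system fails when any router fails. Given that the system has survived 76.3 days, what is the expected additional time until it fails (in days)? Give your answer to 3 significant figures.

65.5

First-failure rate Σλ = 1/80 + 1/360 = 0.0152778.
By memorylessness the expected residual is 1/Σλ = 65.4545 days, regardless of the 76.3 already elapsed.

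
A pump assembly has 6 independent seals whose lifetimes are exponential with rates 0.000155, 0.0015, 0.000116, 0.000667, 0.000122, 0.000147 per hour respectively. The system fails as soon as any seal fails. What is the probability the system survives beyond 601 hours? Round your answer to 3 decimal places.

The time to first failure is exponential with rate Σλ = 0.000155 + 0.0015 + 0.000116 + 0.000667 + 0.000122 + 0.000147 = 0.002707.
P(min > 601) = e^(−0.002707·601) = e^(−1.6269) ≈ 0.197.

0.197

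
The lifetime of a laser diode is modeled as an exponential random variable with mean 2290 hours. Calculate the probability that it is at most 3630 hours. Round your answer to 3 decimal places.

The rate is λ = 1/2290 = 0.000436681 per hour.
P(X ≤ 3630) = 1 − e^(−λ·3630) = 1 − e^(−1.5852) ≈ 0.795.

0.795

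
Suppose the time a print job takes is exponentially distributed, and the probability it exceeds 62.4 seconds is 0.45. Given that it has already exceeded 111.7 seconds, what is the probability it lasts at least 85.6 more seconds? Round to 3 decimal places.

From e^(−λ·62.4) = 0.45, λ = −ln(0.45)/62.4 = 0.0127966.
Memoryless: P(X > 111.7+85.6 | X > 111.7) = P(X > 85.6) = e^(−0.0127966·85.6) ≈ 0.334.

0.334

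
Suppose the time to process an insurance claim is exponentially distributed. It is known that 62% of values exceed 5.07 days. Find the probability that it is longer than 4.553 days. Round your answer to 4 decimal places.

e^(−λ·5.07) = 0.62 ⇒ λ = −ln(0.62)/5.07 = 0.0942871.
P(X > 4.553) = e^(−0.0942871·4.553) = e^(−0.42929) ≈ 0.6510.

0.6510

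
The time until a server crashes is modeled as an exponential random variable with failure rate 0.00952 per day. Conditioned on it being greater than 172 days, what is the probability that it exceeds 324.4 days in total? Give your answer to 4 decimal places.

P(X > s+t | X > s) = e^(−λ(s+t))/e^(−λs) = e^(−λt), independent of s = 172.
P(X > 152.4) = e^(−1.4508) ≈ 0.2344.

0.2344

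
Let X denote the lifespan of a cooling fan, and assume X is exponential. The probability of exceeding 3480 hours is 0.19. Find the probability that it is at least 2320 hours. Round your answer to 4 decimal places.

e^(−λ·3480) = 0.19 ⇒ λ = −ln(0.19)/3480 = 0.000477222.
P(X > 2320) = e^(−0.000477222·2320) = e^(−1.1072) ≈ 0.3305.

0.3305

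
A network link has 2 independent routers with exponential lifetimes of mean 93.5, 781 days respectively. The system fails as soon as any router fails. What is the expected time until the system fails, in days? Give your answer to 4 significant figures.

The first failure time is exponential with rate Σλ_i = 1/93.5 + 1/781 = 0.0119756 per day.
E[min] = 1/Σλ = 1/0.0119756 = 83.5031 days.

83.50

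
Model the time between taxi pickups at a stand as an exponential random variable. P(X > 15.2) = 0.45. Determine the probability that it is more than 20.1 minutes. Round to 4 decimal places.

e^(−λ·15.2) = 0.45 ⇒ λ = −ln(0.45)/15.2 = 0.0525334.
P(X > 20.1) = e^(−0.0525334·20.1) = e^(−1.0559) ≈ 0.3479.

0.3479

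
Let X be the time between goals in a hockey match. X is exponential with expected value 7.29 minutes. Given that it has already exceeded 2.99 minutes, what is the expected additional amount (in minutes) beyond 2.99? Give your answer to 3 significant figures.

The rate is λ = 1/7.29 = 0.137174 per minute.
By memorylessness, the remaining amount past any threshold is again Exp(λ) with mean 1/λ = 7.29 minutes.

7.29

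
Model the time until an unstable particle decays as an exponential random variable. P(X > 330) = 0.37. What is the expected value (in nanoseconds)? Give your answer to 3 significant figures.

e^(−λ·330) = 0.37 ⇒ λ = −ln(0.37)/330 = 0.00301289.
Mean = 1/λ = 331.908 nanoseconds.

332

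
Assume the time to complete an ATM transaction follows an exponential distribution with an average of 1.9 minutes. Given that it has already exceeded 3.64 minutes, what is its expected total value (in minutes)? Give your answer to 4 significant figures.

5.540

The rate is λ = 1/1.9 = 0.526316 per minute.
By memorylessness, E[X | X > 3.64] = 3.64 + 1/λ = 3.64 + 1.9 = 5.54 minutes.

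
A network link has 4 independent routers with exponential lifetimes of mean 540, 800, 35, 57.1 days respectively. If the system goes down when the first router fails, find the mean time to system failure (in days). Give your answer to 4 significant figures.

20.33

The first failure time is exponential with rate Σλ_i = 1/540 + 1/800 + 1/35 + 1/57.1 = 0.0491864 per day.
E[min] = 1/Σλ = 1/0.0491864 = 20.3308 days.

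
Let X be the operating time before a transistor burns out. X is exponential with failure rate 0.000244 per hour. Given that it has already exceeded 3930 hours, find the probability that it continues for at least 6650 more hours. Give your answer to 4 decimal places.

0.1974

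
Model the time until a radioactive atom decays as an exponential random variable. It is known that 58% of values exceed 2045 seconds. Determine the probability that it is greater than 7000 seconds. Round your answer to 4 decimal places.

0.1550

e^(−λ·2045) = 0.58 ⇒ λ = −ln(0.58)/2045 = 0.00026637.
P(X > 7000) = e^(−0.00026637·7000) = e^(−1.8646) ≈ 0.1550.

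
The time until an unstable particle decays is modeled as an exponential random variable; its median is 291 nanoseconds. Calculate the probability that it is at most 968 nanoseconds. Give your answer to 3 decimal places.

0.900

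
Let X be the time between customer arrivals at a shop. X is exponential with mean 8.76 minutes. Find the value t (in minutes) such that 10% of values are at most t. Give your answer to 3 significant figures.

The rate is λ = 1/8.76 = 0.114155 per minute.
Set 1 − e^(−λt) = 0.1, so t = −ln(0.9)/λ = 0.10536/0.114155 ≈ 0.922958 minutes.

0.923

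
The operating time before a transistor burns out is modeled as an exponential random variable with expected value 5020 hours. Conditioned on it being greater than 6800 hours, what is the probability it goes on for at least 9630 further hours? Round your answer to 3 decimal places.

0.147

The rate is λ = 1/5020 = 0.000199203 per hour.
By the memoryless property, P(X > 6800+9630 | X > 6800) = P(X > 9630).
P(X > 9630) = e^(−1.9183) ≈ 0.147.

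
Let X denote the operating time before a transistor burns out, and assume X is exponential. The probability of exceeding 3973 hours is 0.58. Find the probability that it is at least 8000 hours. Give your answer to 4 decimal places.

e^(−λ·3973) = 0.58 ⇒ λ = −ln(0.58)/3973 = 0.000137107.
P(X > 8000) = e^(−0.000137107·8000) = e^(−1.0969) ≈ 0.3339.

0.3339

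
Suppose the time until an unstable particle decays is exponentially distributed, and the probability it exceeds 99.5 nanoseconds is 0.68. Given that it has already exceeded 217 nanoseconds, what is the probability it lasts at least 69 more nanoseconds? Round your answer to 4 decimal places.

0.7653

From e^(−λ·99.5) = 0.68, λ = −ln(0.68)/99.5 = 0.003876.
Memoryless: P(X > 217+69 | X > 217) = P(X > 69) = e^(−0.003876·69) ≈ 0.7653.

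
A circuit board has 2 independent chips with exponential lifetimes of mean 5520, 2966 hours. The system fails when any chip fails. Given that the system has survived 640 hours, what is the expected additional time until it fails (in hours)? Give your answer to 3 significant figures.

First-failure rate Σλ = 1/5520 + 1/2966 = 0.000518314.
By memorylessness the expected residual is 1/Σλ = 1929.33 hours, regardless of the 640 already elapsed.

1930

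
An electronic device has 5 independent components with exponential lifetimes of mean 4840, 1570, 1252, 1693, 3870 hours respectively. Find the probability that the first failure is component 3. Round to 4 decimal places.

0.3206

Rates: λ_i = 1/mean_i → 0.000206612, 0.000636943, 0.000798722, 0.000590667, 0.000258398; Σλ = 0.00249134.
P(component 3 first) = λ_3/Σλ = 0.000798722/0.00249134 ≈ 0.3206.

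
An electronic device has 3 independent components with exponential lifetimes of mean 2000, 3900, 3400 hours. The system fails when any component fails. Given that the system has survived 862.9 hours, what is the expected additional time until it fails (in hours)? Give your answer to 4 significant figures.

First-failure rate Σλ = 1/2000 + 1/3900 + 1/3400 = 0.00105053.
By memorylessness the expected residual is 1/Σλ = 951.902 hours, regardless of the 862.9 already elapsed.

951.9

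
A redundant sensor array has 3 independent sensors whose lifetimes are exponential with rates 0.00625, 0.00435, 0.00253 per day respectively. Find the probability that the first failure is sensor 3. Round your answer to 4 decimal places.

0.1927

The time to first failure is exponential with rate Σλ = 0.00625 + 0.00435 + 0.00253 = 0.01313.
P(sensor 3 first) = λ_3/Σλ = 0.00253/0.01313 ≈ 0.1927.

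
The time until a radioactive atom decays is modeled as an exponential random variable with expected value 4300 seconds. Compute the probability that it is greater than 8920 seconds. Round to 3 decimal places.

0.126

The rate is λ = 1/4300 = 0.000232558 per second.
P(X > 8920) = e^(−λ·8920) = e^(−2.0744) ≈ 0.126.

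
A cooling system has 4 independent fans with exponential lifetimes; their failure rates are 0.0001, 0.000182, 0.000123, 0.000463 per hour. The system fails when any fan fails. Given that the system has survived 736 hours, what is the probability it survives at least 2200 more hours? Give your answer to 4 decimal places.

Time to first failure ~ Exp(Σλ) with Σλ = 0.000868.
By memorylessness, P(T > 736+2200 | T > 736) = P(T > 2200) = e^(−0.000868·2200) ≈ 0.1481.

0.1481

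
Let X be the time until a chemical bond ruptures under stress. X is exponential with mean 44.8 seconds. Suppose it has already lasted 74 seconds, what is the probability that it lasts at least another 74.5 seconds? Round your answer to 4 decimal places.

0.1896

The rate is λ = 1/44.8 = 0.0223214 per second.
By the memoryless property, P(X > 74+74.5 | X > 74) = P(X > 74.5).
P(X > 74.5) = e^(−1.6629) ≈ 0.1896.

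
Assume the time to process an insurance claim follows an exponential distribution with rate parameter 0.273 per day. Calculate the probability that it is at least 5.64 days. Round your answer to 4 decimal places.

0.2144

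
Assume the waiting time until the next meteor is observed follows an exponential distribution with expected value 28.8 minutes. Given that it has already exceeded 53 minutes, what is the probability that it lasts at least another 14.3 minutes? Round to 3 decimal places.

0.609

The rate is λ = 1/28.8 = 0.0347222 per minute.
The exponential is memoryless, so the remaining time is again Exp(λ): the condition X > 53 is irrelevant.
P(X > 14.3) = e^(−0.49653) ≈ 0.609.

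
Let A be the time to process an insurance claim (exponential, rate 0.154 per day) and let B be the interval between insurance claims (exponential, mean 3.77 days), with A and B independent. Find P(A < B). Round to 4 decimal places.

λ_1 = 0.154, λ_2 = 1/3.77 = 0.265252.
For independent exponentials, P(A < B) = λ_1/(λ_1+λ_2) = 0.154/0.419252 ≈ 0.3673.

0.3673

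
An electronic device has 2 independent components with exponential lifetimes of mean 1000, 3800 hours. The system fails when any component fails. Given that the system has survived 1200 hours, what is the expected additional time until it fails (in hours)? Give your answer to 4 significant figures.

First-failure rate Σλ = 1/1000 + 1/3800 = 0.00126316.
By memorylessness the expected residual is 1/Σλ = 791.667 hours, regardless of the 1200 already elapsed.

791.7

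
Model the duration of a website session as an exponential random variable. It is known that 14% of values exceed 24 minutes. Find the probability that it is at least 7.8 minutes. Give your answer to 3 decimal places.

0.528

e^(−λ·24) = 0.14 ⇒ λ = −ln(0.14)/24 = 0.0819214.
P(X > 7.8) = e^(−0.0819214·7.8) = e^(−0.63899) ≈ 0.528.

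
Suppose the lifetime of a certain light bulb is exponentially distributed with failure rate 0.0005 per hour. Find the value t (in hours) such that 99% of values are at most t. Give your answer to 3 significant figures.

9210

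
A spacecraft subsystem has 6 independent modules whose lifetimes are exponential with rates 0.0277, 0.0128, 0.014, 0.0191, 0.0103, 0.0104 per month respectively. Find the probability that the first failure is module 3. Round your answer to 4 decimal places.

0.1485

The time to first failure is exponential with rate Σλ = 0.0277 + 0.0128 + 0.014 + 0.0191 + 0.0103 + 0.0104 = 0.0943.
P(module 3 first) = λ_3/Σλ = 0.014/0.0943 ≈ 0.1485.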